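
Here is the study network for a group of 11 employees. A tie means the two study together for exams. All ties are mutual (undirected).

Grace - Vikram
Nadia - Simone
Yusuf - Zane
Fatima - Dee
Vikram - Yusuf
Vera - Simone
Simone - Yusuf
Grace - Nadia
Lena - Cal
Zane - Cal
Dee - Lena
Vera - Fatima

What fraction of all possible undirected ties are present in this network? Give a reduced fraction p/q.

12/55

There are 12 edges and 11 nodes, so the maximum possible is C(11,2) = 55.
Density = 12/55.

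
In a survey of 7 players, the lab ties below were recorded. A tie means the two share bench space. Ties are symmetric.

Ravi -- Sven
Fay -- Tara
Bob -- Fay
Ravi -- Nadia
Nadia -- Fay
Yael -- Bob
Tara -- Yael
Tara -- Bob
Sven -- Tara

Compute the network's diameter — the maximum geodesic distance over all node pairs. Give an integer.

Eccentricity of each node (its greatest distance to any other): Bob:3, Fay:2, Nadia:3, Ravi:3, Sven:2, Tara:2, Yael:3.
The maximum eccentricity is 3, realized for instance by the pair Ravi–Yael via Ravi – Sven – Tara – Yael. So the diameter is 3.

3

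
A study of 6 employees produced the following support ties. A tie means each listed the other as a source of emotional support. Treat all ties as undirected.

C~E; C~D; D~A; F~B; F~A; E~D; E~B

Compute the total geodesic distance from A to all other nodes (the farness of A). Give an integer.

Distances from A: B:2, C:2, D:1, E:2, F:1.
Sum = 2 + 2 + 1 + 2 + 1 = 8.

8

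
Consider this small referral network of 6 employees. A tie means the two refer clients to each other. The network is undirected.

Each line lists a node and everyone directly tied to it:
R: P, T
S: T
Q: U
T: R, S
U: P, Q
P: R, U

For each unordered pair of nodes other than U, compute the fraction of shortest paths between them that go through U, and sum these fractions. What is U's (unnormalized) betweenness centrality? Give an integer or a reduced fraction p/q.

4

Pairs whose geodesics pass through U — T–Q: 1; R–Q: 1; P–Q: 1; S–Q: 1.
All other pairs contribute 0.
Summing the contributions gives betweenness(U) = 4.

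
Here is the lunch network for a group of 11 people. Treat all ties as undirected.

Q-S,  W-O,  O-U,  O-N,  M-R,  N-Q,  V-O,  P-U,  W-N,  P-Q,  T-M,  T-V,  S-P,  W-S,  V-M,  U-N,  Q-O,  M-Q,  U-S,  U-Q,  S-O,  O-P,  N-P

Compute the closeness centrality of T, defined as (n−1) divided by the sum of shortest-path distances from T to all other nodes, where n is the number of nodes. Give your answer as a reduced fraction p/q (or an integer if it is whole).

Distances from T: M:1, N:3, O:2, P:3, Q:2, R:2, S:3, U:3, V:1, W:3. Sum = 23.
n = 11, so closeness = 10/23.

10/23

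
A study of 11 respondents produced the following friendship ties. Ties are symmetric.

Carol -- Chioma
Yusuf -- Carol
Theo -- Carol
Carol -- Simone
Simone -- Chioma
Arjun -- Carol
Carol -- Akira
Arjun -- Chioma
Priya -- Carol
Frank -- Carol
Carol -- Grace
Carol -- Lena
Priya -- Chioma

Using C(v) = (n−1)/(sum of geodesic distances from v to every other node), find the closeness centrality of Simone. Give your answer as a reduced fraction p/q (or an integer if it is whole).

Distances from Simone: Akira:2, Arjun:2, Carol:1, Chioma:1, Frank:2, Grace:2, Lena:2, Priya:2, Theo:2, Yusuf:2. Sum = 18.
n = 11, so closeness = 10/18 = 5/9.

5/9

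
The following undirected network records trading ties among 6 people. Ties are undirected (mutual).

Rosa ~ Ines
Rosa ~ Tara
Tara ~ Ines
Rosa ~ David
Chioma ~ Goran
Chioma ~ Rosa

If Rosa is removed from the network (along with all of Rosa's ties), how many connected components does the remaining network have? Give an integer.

3

Without Rosa, the remaining ties split the others into: {David}; {Chioma, Goran}; {Ines, Tara}.
That's 3 separate components.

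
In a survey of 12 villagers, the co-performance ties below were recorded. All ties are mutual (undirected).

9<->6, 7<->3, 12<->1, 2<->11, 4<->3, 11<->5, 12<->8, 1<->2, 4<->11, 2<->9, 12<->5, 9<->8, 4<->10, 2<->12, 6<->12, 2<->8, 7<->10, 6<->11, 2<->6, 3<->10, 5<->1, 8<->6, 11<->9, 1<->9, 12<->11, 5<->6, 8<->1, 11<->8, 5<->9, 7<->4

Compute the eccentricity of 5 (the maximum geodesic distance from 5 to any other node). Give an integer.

3

Distances from 5: 1:1, 2:2, 3:3, 4:2, 6:1, 7:3, 8:2, 9:1, 10:3, 11:1, 12:1.
The largest is 3 (to 3, 10, and 7), so the eccentricity of 5 is 3.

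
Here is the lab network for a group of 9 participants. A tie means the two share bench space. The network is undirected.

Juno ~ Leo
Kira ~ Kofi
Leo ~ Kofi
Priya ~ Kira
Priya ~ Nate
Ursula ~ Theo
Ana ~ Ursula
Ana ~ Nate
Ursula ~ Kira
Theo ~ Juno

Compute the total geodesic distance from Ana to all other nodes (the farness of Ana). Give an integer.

18

Distances from Ana: Juno:3, Kira:2, Kofi:3, Leo:4, Nate:1, Priya:2, Theo:2, Ursula:1.
Sum = 3 + 2 + 3 + 4 + 1 + 2 + 2 + 1 = 18.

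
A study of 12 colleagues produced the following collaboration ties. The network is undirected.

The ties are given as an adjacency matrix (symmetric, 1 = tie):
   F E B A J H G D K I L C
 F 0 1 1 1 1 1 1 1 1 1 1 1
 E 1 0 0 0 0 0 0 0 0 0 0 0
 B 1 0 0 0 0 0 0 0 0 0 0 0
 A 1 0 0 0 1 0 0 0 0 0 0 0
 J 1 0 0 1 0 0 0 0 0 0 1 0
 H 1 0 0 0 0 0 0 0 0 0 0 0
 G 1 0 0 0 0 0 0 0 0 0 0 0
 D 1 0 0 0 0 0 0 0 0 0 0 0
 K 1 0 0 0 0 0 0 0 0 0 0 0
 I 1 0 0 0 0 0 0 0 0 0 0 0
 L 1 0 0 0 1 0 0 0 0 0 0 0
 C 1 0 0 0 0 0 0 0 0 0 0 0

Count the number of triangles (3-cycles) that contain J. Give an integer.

2

J's neighbors: A, F, and L.
Neighbor pairs that are themselves tied: J–A–F; J–F–L. Each forms one triangle with J, for 2 in total.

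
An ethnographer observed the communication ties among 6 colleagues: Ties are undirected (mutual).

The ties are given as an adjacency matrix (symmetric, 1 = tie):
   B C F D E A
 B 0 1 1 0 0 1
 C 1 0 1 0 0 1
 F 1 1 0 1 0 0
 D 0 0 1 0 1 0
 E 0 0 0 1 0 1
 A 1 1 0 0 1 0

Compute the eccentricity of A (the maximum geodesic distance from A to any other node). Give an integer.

Distances from A: B:1, C:1, D:2, E:1, F:2.
The largest is 2 (to F and D), so the eccentricity of A is 2.

2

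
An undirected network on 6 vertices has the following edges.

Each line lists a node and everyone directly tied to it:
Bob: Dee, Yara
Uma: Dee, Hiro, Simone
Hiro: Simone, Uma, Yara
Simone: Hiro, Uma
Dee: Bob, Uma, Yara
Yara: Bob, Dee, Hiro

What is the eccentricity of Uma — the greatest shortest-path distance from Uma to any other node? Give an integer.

2

Distances from Uma: Bob:2, Dee:1, Hiro:1, Simone:1, Yara:2.
The largest is 2 (to Yara and Bob), so the eccentricity of Uma is 2.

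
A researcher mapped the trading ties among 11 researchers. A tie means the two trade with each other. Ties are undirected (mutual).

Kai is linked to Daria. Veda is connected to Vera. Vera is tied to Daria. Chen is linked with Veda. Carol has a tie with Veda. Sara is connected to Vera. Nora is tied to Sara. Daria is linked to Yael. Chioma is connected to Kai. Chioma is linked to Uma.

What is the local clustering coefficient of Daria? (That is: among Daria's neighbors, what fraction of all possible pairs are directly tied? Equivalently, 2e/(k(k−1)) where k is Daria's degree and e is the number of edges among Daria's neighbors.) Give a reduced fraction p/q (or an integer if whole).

Daria's neighbors: Kai, Vera, and Yael (k = 3).
Possible neighbor pairs: C(3,2) = 3. Edges among them: none → e = 0.
Clustering(Daria) = 0/3 = 0.

0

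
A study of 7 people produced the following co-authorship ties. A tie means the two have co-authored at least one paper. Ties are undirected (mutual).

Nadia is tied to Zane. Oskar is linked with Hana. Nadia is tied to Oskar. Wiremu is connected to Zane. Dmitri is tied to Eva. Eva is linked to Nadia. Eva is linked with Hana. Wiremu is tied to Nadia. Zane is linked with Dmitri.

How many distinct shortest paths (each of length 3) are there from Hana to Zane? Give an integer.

The shortest distance is 3. The length-3 paths are: Hana–Eva–Nadia–Zane; Hana–Oskar–Nadia–Zane; Hana–Eva–Dmitri–Zane.
That gives 3 distinct shortest paths.

3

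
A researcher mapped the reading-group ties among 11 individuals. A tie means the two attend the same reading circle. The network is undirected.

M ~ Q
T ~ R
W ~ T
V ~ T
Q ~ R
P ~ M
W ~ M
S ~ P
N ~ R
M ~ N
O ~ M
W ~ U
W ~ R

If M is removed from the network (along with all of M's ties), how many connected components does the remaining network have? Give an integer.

Without M, the remaining ties split the others into: {N, Q, R, T, U, V, W}; {P, S}; {O}.
That's 3 separate components.

3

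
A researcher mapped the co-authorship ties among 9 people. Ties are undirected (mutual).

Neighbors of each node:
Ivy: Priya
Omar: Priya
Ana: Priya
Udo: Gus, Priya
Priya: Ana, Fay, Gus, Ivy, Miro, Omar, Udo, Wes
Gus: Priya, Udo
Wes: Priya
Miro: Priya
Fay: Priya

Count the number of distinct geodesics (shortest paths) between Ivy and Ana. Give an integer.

1

The shortest distance is 2, and the only length-2 path is Ivy–Priya–Ana. So there is exactly 1 shortest path.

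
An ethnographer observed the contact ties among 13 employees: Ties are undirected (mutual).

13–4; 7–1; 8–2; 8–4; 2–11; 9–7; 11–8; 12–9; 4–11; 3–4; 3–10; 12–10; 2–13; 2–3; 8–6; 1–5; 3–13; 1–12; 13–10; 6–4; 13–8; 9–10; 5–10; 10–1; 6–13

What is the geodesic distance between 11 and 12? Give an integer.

One shortest route is 11 – 2 – 3 – 10 – 12, which uses 4 edges, and at distance 3 from 11 we only reach {10}, which does not include 12. So d(11,12) = 4.

4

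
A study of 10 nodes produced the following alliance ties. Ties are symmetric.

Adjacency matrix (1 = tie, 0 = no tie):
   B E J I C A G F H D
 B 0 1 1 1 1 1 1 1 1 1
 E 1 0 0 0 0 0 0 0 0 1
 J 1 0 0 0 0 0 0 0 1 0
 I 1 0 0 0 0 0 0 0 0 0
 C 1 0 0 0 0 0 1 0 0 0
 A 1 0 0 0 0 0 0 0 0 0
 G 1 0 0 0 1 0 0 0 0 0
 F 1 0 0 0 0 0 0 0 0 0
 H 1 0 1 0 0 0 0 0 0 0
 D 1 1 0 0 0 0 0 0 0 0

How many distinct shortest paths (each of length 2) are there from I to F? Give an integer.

1

The shortest distance is 2, and the only length-2 path is I–B–F. So there is exactly 1 shortest path.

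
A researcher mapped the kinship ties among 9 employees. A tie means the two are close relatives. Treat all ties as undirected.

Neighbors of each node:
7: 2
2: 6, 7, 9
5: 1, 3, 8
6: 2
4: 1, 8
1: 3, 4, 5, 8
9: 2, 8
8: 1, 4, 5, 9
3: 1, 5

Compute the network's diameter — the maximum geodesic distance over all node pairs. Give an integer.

Eccentricity of each node (its greatest distance to any other): 1:4, 2:4, 3:5, 4:4, 5:4, 6:5, 7:5, 8:3, 9:3.
The maximum eccentricity is 5, realized for instance by the pair 6–3 via 6 – 2 – 9 – 8 – 5 – 3. So the diameter is 5.

5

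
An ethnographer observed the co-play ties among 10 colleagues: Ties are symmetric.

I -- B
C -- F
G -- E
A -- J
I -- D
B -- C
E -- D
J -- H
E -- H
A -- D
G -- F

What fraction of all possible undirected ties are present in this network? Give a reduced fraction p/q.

11/45

There are 11 edges and 10 nodes, so the maximum possible is C(10,2) = 45.
Density = 11/45.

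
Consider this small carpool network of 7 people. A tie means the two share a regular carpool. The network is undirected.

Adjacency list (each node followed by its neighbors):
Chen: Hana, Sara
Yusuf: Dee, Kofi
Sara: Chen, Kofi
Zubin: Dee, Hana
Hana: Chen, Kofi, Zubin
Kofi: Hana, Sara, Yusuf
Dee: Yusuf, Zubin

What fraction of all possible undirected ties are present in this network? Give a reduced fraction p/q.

8/21

There are 8 edges and 7 nodes, so the maximum possible is C(7,2) = 21.
Density = 8/21.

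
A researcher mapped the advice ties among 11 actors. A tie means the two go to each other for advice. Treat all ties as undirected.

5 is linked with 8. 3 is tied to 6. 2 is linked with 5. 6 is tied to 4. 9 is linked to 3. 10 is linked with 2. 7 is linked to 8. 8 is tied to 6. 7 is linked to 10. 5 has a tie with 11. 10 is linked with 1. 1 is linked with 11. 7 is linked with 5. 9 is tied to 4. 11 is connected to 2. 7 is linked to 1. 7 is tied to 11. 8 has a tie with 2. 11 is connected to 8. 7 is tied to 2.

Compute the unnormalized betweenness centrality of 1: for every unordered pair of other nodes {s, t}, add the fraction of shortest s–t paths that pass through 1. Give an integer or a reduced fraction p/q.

Pairs whose geodesics pass through 1 — 10–11: 1/3.
All other pairs contribute 0.
Summing the contributions gives betweenness(1) = 1/3.

1/3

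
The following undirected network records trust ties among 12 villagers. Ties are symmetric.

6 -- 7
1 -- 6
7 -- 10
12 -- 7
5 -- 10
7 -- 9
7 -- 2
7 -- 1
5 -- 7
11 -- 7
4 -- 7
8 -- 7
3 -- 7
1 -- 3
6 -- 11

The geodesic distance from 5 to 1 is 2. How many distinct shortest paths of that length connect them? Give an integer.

1

The shortest distance is 2, and the only length-2 path is 5–7–1. So there is exactly 1 shortest path.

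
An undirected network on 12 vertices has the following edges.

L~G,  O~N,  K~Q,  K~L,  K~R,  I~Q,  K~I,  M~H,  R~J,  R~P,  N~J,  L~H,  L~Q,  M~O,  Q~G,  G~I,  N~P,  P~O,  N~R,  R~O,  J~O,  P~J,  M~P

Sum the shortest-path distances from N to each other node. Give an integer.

24

Distances from N: G:4, H:3, I:3, J:1, K:2, L:3, M:2, O:1, P:1, Q:3, R:1.
Sum = 4 + 3 + 3 + 1 + 2 + 3 + 2 + 1 + 1 + 3 + 1 = 24.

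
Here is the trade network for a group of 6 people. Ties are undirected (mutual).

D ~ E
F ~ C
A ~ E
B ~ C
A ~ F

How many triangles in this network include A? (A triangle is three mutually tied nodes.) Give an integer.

A's neighbors are E and F, but none of them are tied to each other, so no triangle contains A.

0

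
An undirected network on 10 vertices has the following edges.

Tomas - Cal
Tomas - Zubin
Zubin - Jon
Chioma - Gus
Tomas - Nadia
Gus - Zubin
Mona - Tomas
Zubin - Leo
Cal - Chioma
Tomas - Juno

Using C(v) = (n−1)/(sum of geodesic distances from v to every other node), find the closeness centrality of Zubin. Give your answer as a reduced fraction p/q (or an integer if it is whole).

Distances from Zubin: Cal:2, Chioma:2, Gus:1, Jon:1, Juno:2, Leo:1, Mona:2, Nadia:2, Tomas:1. Sum = 14.
n = 10, so closeness = 9/14.

9/14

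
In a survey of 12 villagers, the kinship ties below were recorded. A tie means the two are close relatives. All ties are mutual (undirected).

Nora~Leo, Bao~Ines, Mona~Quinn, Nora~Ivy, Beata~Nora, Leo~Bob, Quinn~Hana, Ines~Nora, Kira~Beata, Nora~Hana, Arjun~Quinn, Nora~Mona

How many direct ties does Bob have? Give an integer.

1

Bob is directly tied to Leo. That is 1 neighbor, so the degree of Bob is 1.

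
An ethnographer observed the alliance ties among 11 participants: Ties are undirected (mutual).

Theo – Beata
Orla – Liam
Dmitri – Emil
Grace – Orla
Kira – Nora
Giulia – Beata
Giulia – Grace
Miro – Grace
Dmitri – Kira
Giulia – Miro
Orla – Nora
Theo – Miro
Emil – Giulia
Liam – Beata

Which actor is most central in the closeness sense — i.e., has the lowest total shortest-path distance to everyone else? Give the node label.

Giulia

Farness (sum of distances to all others) for each node — Beata:21, Dmitri:26, Emil:22, Giulia:18, Grace:19, Kira:28, Liam:23, Miro:22, Nora:24, Orla:20, Theo:27.
The smallest farness is 18, for Giulia, so Giulia has the highest closeness.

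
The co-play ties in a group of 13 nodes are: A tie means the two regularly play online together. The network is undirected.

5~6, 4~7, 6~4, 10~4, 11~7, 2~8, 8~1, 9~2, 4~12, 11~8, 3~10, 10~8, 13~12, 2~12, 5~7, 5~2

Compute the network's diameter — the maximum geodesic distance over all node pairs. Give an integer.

4

Eccentricity of each node (its greatest distance to any other): 1:4, 2:3, 3:4, 4:3, 5:4, 6:4, 7:3, 8:3, 9:4, 10:3, 11:4, 12:3, 13:4.
The maximum eccentricity is 4, realized for instance by the pair 1–6 via 1 – 8 – 2 – 5 – 6. So the diameter is 4.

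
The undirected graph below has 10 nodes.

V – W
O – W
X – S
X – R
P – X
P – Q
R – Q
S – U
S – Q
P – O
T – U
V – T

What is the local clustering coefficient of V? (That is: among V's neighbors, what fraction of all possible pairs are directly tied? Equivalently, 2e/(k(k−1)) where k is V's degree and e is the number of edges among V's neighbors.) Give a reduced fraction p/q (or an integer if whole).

0

V's neighbors: T and W (k = 2).
Possible neighbor pairs: C(2,2) = 1. Edges among them: none → e = 0.
Clustering(V) = 0/1.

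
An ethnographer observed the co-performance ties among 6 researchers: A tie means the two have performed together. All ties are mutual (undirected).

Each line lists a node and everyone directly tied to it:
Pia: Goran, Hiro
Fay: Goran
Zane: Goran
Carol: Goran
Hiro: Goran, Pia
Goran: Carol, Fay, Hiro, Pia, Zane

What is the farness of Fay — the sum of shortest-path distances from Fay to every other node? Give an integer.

9

Distances from Fay: Carol:2, Goran:1, Hiro:2, Pia:2, Zane:2.
Sum = 2 + 1 + 2 + 2 + 2 = 9.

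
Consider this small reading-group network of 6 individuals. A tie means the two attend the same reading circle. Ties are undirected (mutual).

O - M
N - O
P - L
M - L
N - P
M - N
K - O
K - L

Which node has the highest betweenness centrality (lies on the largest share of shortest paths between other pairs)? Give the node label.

L

Unnormalized betweenness of each node: K:1/2, L:2, M:1, N:3/2, O:3/2, P:1/2.
L has the largest value, 2, making it the main broker — the node through which the most shortest paths run.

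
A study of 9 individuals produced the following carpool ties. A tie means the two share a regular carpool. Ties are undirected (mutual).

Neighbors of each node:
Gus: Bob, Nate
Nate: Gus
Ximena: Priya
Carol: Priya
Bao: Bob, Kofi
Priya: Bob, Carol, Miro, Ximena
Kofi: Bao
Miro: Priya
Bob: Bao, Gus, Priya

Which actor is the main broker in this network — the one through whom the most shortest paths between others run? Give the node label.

Unnormalized betweenness of each node: Bao:7, Bob:20, Carol:0, Gus:7, Kofi:0, Miro:0, Nate:0, Priya:18, Ximena:0.
Bob has the largest value, 20, making it the main broker — the node through which the most shortest paths run.

Bob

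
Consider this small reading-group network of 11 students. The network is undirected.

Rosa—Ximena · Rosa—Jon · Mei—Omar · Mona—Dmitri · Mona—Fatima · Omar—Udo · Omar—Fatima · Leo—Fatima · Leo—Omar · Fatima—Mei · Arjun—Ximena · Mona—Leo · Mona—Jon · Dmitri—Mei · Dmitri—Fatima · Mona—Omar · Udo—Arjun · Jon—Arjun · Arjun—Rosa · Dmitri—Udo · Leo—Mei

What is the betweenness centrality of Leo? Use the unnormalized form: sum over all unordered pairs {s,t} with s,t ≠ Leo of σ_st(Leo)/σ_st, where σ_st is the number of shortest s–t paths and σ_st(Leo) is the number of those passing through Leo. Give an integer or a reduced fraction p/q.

Pairs whose geodesics pass through Leo — Mona–Mei: 1/4; Mei–Rosa: 1/6; Mei–Jon: 1/4.
All other pairs contribute 0.
Summing the contributions gives betweenness(Leo) = 2/3.

2/3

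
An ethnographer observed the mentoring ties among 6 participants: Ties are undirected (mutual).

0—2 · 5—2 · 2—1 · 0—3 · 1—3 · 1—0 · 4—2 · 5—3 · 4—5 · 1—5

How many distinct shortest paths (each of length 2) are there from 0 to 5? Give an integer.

The shortest distance is 2. The length-2 paths are: 0–3–5; 0–1–5; 0–2–5.
That gives 3 distinct shortest paths.

3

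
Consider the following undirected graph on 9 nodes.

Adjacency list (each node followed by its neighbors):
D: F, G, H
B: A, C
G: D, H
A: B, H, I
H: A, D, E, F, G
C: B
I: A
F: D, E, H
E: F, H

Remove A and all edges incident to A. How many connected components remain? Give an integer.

3

Without A, the remaining ties split the others into: {D, E, F, G, H}; {I}; {B, C}.
That's 3 separate components.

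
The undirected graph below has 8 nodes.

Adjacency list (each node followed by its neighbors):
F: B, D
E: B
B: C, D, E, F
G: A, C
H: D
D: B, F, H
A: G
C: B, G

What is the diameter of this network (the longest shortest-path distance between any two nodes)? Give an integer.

Eccentricity of each node (its greatest distance to any other): A:5, B:3, C:3, D:4, E:4, F:4, G:4, H:5.
The maximum eccentricity is 5, realized for instance by the pair A–H via A – G – C – B – D – H. So the diameter is 5.

5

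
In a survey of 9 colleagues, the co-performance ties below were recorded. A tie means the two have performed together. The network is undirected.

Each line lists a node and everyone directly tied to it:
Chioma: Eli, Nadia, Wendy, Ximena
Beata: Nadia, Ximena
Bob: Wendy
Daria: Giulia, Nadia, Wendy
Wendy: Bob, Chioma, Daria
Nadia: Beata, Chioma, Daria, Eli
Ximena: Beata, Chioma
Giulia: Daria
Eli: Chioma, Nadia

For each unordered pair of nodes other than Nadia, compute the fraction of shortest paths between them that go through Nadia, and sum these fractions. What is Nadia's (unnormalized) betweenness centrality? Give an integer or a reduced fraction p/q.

Pairs whose geodesics pass through Nadia — Daria–Chioma: 1/2; Daria–Ximena: 2/3; Daria–Eli: 1; Daria–Beata: 1; Giulia–Chioma: 1/2; Giulia–Ximena: 2/3; Giulia–Eli: 1; Giulia–Beata: 1; Chioma–Beata: 1/2; Wendy–Beata: 2/3; Eli–Beata: 1; Bob–Beata: 2/3.
All other pairs contribute 0.
Summing the contributions gives betweenness(Nadia) = 55/6.

55/6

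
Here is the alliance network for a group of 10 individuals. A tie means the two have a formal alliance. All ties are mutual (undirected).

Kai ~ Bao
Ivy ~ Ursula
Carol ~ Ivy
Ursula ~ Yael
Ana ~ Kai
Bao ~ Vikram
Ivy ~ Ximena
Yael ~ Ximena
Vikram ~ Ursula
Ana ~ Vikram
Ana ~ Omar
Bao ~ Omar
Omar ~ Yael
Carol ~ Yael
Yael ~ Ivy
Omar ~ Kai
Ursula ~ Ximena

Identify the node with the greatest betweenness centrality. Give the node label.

Unnormalized betweenness of each node: Ana:4/3, Bao:4/3, Carol:0, Ivy:3/2, Kai:1/3, Omar:32/3, Ursula:6, Vikram:5, Ximena:0, Yael:77/6.
Yael has the largest value, 77/6, making it the main broker — the node through which the most shortest paths run.

Yael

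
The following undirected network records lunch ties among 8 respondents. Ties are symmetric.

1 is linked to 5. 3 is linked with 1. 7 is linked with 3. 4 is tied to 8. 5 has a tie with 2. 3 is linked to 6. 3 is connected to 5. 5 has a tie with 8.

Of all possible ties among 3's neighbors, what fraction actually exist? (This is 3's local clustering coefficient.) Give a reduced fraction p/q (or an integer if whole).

3's neighbors: 1, 5, 6, and 7 (k = 4).
Possible neighbor pairs: C(4,2) = 6. Edges among them: 1–5 → e = 1.
Clustering(3) = 1/6.

1/6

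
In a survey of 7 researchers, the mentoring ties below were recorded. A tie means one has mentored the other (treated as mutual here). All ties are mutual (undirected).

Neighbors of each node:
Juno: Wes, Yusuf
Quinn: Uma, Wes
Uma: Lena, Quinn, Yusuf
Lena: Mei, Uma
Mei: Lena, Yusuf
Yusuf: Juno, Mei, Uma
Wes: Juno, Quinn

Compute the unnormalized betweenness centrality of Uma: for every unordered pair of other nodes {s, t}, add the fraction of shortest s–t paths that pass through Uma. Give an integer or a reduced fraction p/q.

5

Pairs whose geodesics pass through Uma — Mei–Quinn: 2/2; Wes–Lena: 1; Yusuf–Lena: 1/2; Yusuf–Quinn: 1; Lena–Juno: 1/2; Lena–Quinn: 1.
All other pairs contribute 0.
Summing the contributions gives betweenness(Uma) = 5.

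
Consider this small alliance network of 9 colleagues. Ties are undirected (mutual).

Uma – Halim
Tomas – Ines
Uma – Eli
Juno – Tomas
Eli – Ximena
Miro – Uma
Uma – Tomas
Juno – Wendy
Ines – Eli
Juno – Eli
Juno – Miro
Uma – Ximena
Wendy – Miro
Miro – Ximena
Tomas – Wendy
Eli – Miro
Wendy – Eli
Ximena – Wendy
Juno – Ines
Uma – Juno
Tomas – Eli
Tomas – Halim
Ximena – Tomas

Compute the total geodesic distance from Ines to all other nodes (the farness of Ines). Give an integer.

13

Distances from Ines: Eli:1, Halim:2, Juno:1, Miro:2, Tomas:1, Uma:2, Wendy:2, Ximena:2.
Sum = 1 + 2 + 1 + 2 + 1 + 2 + 2 + 2 = 13.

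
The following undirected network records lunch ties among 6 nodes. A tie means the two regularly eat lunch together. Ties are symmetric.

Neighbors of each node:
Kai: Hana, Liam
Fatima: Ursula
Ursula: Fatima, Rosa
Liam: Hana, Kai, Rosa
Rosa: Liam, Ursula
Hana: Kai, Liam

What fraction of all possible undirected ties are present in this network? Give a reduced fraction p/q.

There are 6 edges and 6 nodes, so the maximum possible is C(6,2) = 15.
Density = 6/15 = 2/5.

2/5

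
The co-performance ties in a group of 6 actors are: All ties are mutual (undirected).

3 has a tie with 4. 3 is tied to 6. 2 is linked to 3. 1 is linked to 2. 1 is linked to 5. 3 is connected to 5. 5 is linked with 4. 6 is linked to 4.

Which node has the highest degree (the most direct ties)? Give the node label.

Degrees — 1:2, 2:2, 3:4, 4:3, 5:3, 6:2.
The maximum is 4, attained only by 3.

3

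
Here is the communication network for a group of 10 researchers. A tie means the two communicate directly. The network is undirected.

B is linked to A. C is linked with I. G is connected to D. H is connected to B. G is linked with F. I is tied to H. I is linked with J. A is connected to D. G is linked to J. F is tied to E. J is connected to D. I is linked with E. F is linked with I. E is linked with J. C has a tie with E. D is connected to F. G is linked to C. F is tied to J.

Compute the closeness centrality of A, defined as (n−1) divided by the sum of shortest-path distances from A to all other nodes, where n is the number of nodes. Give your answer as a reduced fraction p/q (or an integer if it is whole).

9/19

Distances from A: B:1, C:3, D:1, E:3, F:2, G:2, H:2, I:3, J:2. Sum = 19.
n = 10, so closeness = 9/19.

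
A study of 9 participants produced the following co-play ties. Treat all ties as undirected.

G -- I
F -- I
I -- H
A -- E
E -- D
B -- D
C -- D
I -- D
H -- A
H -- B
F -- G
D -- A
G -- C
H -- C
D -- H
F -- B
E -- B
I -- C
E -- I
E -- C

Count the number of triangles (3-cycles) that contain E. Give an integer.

E's neighbors: A, B, C, D, and I.
Neighbor pairs that are themselves tied: E–A–D; E–B–D; E–C–D; E–C–I; E–D–I. Each forms one triangle with E, for 5 in total.

5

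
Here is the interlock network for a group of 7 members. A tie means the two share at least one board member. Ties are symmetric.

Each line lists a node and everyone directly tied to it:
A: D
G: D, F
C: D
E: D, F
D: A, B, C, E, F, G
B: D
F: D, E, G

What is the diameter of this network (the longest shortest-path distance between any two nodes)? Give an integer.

2

Eccentricity of each node (its greatest distance to any other): A:2, B:2, C:2, D:1, E:2, F:2, G:2.
The maximum eccentricity is 2, realized for instance by the pair G–A via G – D – A. So the diameter is 2.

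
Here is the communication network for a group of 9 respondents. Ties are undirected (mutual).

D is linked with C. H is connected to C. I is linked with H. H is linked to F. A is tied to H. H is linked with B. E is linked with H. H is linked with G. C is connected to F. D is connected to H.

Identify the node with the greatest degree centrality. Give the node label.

H

Degrees — A:1, B:1, C:3, D:2, E:1, F:2, G:1, H:8, I:1.
The maximum is 8, attained only by H.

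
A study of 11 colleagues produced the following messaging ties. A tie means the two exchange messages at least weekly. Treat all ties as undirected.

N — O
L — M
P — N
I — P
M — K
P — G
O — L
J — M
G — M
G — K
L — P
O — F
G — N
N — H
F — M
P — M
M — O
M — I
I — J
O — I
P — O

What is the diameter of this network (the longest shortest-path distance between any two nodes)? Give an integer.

4

Eccentricity of each node (its greatest distance to any other): F:3, G:2, H:4, I:3, J:4, K:3, L:3, M:3, N:3, O:2, P:2.
The maximum eccentricity is 4, realized for instance by the pair H–J via H – N – P – I – J. So the diameter is 4.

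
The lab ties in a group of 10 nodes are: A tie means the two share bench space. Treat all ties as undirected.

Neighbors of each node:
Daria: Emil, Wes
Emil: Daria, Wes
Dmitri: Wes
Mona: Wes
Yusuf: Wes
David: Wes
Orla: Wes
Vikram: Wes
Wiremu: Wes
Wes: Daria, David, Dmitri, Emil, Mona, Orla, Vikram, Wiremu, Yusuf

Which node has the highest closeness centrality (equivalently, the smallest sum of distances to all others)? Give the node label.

Farness (sum of distances to all others) for each node — Daria:16, David:17, Dmitri:17, Emil:16, Mona:17, Orla:17, Vikram:17, Wes:9, Wiremu:17, Yusuf:17.
The smallest farness is 9, for Wes, so Wes has the highest closeness.

Wes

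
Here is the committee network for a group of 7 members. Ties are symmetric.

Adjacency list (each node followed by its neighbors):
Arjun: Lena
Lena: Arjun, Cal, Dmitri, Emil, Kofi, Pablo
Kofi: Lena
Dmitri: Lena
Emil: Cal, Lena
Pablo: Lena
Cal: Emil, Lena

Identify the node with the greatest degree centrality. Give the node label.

Lena

Degrees — Arjun:1, Cal:2, Dmitri:1, Emil:2, Kofi:1, Lena:6, Pablo:1.
The maximum is 6, attained only by Lena.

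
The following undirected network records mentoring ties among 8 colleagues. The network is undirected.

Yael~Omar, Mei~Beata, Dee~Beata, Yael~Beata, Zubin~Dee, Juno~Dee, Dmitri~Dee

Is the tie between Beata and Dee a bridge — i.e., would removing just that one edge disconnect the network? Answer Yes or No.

Yes

Without the Beata–Dee edge there is no alternate route between Beata and Dee, so the network disconnects. It is a bridge.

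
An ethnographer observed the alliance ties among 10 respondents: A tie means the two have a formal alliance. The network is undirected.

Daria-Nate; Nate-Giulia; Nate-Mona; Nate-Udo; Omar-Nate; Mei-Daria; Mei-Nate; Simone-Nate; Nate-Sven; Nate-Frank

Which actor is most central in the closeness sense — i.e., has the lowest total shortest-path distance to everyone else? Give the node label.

Farness (sum of distances to all others) for each node — Daria:16, Frank:17, Giulia:17, Mei:16, Mona:17, Nate:9, Omar:17, Simone:17, Sven:17, Udo:17.
The smallest farness is 9, for Nate, so Nate has the highest closeness.

Nate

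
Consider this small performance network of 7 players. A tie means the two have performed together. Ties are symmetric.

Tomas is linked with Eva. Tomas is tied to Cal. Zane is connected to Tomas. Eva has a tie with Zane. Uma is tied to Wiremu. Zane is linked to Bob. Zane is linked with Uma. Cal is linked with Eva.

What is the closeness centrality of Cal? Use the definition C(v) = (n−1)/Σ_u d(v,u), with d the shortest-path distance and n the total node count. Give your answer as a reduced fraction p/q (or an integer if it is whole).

Distances from Cal: Bob:3, Eva:1, Tomas:1, Uma:3, Wiremu:4, Zane:2. Sum = 14.
n = 7, so closeness = 6/14 = 3/7.

3/7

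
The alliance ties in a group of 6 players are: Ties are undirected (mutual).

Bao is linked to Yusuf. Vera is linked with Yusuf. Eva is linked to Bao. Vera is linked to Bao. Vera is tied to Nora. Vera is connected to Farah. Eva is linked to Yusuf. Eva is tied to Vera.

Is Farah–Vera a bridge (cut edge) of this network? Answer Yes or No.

Yes

Without the Farah–Vera edge there is no alternate route between Farah and Vera, so the network disconnects. It is a bridge.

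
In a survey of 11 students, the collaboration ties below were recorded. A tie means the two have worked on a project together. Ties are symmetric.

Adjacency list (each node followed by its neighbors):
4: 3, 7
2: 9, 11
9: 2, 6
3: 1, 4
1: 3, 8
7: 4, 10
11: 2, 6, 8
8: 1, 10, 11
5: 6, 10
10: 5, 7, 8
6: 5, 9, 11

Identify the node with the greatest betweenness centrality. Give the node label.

Unnormalized betweenness of each node: 1:15/2, 2:2, 3:3, 4:5/2, 5:6, 6:8, 7:13/2, 8:35/2, 9:1, 10:14, 11:13.
8 has the largest value, 35/2, making it the main broker — the node through which the most shortest paths run.

8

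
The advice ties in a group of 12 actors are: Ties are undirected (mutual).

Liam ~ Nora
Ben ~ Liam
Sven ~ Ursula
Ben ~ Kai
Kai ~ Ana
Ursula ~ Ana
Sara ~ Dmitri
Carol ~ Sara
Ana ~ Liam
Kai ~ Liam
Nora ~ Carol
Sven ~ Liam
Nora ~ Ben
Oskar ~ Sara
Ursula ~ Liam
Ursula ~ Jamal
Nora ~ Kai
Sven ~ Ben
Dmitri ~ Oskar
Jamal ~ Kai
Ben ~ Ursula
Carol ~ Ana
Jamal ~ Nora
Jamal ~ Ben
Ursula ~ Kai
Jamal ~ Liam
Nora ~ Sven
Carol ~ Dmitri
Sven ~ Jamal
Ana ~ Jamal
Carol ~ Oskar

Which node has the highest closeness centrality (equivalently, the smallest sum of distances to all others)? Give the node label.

Nora

Farness (sum of distances to all others) for each node — Ana:17, Ben:19, Carol:17, Dmitri:25, Jamal:18, Kai:19, Liam:18, Nora:16, Oskar:25, Sara:25, Sven:20, Ursula:19.
The smallest farness is 16, for Nora, so Nora has the highest closeness.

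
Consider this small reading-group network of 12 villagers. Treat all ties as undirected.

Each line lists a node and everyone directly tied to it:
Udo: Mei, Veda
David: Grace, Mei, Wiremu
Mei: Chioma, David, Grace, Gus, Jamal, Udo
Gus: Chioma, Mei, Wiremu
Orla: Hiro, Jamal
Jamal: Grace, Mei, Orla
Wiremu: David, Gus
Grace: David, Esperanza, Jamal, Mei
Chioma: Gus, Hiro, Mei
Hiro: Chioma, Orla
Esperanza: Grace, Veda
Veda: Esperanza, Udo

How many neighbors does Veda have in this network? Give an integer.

Veda is directly tied to Esperanza and Udo. That is 2 neighbors, so the degree of Veda is 2.

2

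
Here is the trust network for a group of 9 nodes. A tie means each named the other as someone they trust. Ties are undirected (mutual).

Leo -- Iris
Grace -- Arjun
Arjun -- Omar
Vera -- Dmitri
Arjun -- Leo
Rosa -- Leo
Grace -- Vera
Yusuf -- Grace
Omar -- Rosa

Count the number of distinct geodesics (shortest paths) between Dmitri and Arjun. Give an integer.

The shortest distance is 3, and the only length-3 path is Dmitri–Vera–Grace–Arjun. So there is exactly 1 shortest path.

1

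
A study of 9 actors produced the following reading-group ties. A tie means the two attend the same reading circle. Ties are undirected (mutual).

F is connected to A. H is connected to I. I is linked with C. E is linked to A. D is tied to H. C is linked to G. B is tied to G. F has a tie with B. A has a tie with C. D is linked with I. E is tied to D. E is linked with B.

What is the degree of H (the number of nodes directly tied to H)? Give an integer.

H is directly tied to D and I. That is 2 neighbors, so the degree of H is 2.

2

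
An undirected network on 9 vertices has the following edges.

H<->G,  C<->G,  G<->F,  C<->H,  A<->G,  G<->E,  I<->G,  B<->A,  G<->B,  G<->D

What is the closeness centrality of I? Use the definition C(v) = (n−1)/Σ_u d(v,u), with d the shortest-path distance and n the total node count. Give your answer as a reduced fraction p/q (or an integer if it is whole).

8/15

Distances from I: A:2, B:2, C:2, D:2, E:2, F:2, G:1, H:2. Sum = 15.
n = 9, so closeness = 8/15.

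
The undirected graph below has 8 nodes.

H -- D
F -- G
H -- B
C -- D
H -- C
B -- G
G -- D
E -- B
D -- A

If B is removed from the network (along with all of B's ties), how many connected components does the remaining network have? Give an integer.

Without B, the remaining ties split the others into: {E}; {A, C, D, F, G, H}.
That's 2 separate components.

2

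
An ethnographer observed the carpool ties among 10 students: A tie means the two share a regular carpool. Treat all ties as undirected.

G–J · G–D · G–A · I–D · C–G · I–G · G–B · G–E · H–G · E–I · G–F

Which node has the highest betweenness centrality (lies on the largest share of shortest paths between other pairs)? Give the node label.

G

Unnormalized betweenness of each node: A:0, B:0, C:0, D:0, E:0, F:0, G:67/2, H:0, I:1/2, J:0.
G has the largest value, 67/2, making it the main broker — the node through which the most shortest paths run.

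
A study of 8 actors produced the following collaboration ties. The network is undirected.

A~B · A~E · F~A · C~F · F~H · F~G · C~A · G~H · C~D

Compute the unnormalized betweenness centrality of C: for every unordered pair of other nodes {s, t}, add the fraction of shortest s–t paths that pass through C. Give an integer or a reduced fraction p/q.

Pairs whose geodesics pass through C — F–D: 1; G–D: 1; B–D: 1; A–D: 1; E–D: 1; D–H: 1.
All other pairs contribute 0.
Summing the contributions gives betweenness(C) = 6.

6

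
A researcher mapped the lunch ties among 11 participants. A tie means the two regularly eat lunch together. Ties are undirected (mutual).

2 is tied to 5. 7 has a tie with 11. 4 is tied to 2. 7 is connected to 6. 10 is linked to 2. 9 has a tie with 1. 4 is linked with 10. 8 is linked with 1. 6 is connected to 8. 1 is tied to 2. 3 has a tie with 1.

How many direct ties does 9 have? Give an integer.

9 is directly tied to 1. That is 1 neighbor, so the degree of 9 is 1.

1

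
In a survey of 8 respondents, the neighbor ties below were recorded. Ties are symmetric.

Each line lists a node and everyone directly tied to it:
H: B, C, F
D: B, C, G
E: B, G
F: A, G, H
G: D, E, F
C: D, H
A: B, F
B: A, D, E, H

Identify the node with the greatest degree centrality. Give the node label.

B

Degrees — A:2, B:4, C:2, D:3, E:2, F:3, G:3, H:3.
The maximum is 4, attained only by B.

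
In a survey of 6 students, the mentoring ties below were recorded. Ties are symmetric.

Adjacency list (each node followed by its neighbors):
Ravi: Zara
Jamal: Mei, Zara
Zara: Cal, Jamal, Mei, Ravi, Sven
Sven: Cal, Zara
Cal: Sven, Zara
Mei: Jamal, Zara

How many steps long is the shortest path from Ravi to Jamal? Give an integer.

2

One shortest route is Ravi – Zara – Jamal, which uses 2 edges, and Ravi and Jamal are not directly tied, so nothing shorter exists. So d(Ravi,Jamal) = 2.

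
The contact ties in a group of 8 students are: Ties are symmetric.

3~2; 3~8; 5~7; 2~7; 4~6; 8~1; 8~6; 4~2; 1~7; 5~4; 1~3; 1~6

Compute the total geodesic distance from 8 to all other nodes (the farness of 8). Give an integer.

12

Distances from 8: 1:1, 2:2, 3:1, 4:2, 5:3, 6:1, 7:2.
Sum = 1 + 2 + 1 + 2 + 3 + 1 + 2 = 12.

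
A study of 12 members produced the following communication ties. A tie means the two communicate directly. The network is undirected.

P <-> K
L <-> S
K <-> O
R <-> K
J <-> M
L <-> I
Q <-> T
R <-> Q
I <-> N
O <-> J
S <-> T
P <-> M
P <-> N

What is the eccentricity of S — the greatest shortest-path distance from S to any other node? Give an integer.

6

Distances from S: I:2, J:6, K:4, L:1, M:5, N:3, O:5, P:4, Q:2, R:3, T:1.
The largest is 6 (to J), so the eccentricity of S is 6.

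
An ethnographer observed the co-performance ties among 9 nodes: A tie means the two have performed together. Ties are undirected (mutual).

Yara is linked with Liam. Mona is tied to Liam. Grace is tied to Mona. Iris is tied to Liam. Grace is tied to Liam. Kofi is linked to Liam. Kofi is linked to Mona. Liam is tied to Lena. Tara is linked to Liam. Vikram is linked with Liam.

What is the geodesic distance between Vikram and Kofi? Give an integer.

One shortest route is Vikram – Liam – Kofi, which uses 2 edges, and Vikram and Kofi are not directly tied, so nothing shorter exists. So d(Vikram,Kofi) = 2.

2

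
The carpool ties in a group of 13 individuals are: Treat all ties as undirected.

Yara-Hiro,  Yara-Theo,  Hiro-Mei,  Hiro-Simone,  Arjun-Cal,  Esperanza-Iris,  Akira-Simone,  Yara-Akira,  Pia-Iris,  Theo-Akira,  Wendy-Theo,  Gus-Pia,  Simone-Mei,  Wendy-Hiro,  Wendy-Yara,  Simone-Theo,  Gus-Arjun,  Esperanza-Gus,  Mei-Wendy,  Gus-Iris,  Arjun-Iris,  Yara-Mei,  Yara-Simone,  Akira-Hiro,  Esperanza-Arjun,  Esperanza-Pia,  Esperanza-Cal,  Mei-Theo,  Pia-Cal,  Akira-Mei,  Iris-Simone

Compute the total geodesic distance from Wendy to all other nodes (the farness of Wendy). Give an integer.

Distances from Wendy: Akira:2, Arjun:4, Cal:5, Esperanza:4, Gus:4, Hiro:1, Iris:3, Mei:1, Pia:4, Simone:2, Theo:1, Yara:1.
Sum = 2 + 4 + 5 + 4 + 4 + 1 + 3 + 1 + 4 + 2 + 1 + 1 = 32.

32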